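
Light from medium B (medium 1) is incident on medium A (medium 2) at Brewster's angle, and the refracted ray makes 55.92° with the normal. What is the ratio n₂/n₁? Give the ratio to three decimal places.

n₂/n₁ ≈ 0.677

θ_B + θ_t = 90°, so θ_B = 90° − 55.92° = 34.08°.
Then n₂/n₁ = tan θ_B = tan 34.08° = 0.677.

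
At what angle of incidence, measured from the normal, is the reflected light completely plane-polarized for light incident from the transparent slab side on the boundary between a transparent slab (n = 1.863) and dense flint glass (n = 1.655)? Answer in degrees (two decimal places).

θ_B ≈ 41.62°

At Brewster's angle the reflected and refracted rays are perpendicular, which with Snell's law gives tan θ_B = n₂/n₁.
tan θ_B = n₂/n₁ = 1.655/1.863 = 0.8884.
So θ_B = arctan 0.8884 = 41.62°.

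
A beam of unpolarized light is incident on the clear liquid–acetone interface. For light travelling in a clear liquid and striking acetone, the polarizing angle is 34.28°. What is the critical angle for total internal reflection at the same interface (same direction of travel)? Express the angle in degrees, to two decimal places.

From Brewster, n₂/n₁ = tan θ_B = tan 34.28° = 0.6816.
Then sin θ_c = n₂/n₁ = 0.6816, so θ_c = arcsin 0.6816 = 42.97°.

θ_c ≈ 42.97°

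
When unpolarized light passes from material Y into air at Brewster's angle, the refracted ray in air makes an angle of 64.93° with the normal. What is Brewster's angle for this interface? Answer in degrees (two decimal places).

θ_B ≈ 25.07°

Brewster's condition makes the reflected and refracted beams perpendicular: θ_B + θ_t = 90°.
So θ_B = 90° − θ_t = 90° − 64.93° = 25.07°.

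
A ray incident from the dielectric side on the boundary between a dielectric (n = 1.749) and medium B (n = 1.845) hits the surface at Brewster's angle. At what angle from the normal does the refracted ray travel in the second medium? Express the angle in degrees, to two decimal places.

θ_B = arctan(n₂/n₁) = arctan(1.845/1.749) = 46.53°.
Since θ_B + θ_t = 90° at Brewster incidence, θ_t = 90° − 46.53° = 43.47°.

θ_t ≈ 43.47°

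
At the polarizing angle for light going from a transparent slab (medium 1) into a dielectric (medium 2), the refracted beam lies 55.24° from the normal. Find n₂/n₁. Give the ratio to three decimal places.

n₂/n₁ ≈ 0.694

θ_B + θ_t = 90°, so θ_B = 90° − 55.24° = 34.76°.
tan θ_B = n₂/n₁, so n₂/n₁ = tan 34.76° = 0.694.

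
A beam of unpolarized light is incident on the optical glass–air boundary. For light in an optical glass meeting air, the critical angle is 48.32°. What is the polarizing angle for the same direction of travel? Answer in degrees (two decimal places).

At the critical angle sin θ_c = n₂/n₁, giving n₂/n₁ = sin 48.32° = 0.7469.
Then tan θ_B = n₂/n₁ = 0.7469, so θ_B = arctan 0.7469 = 36.75°.

θ_B ≈ 36.75°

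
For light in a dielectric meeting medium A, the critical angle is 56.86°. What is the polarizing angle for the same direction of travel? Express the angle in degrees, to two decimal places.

sin θ_c = n₂/n₁, so n₂/n₁ = sin 56.86° = 0.8373.
Brewster: tan θ_B = n₂/n₁ = 0.8373.
θ_B = arctan(0.8373) = 39.94°.

θ_B ≈ 39.94°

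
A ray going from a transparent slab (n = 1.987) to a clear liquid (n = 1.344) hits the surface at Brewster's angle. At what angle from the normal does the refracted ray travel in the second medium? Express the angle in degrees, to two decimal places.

First find Brewster's angle: tan θ_B = 1.344/1.987 = 0.6764, giving θ_B = 34.07°.
At Brewster's angle the reflected and refracted rays are perpendicular, so θ_t = 90° − θ_B = 90° − 34.07° = 55.93°.

θ_t ≈ 55.93°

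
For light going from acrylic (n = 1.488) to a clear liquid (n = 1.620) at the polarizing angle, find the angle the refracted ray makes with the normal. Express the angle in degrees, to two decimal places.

θ_t ≈ 42.57°

tan θ_B = n₂/n₁ = 1.620/1.488 = 1.0887, so θ_B = 47.43°.
At Brewster's angle the reflected and refracted rays are perpendicular, so θ_t = 90° − θ_B = 90° − 47.43° = 42.57°.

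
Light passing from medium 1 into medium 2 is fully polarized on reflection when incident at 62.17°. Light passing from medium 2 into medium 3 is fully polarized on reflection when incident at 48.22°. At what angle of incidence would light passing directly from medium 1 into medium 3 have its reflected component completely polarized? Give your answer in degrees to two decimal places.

tan θ_B(1→2) = n₂/n₁ = tan 62.17° = 1.8943.
tan θ_B(2→3) = n₃/n₂ = tan 48.22° = 1.1192.
So n₃/n₁ = (n₂/n₁)(n₃/n₂) = 1.8943 × 1.1192 = 2.1201.
θ_B(1→3) = arctan(2.1201) = 64.75°.

θ_B ≈ 64.75°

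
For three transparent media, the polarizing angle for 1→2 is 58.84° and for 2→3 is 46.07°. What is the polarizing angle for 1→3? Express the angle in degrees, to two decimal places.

Each Brewster angle gives a ratio: n₂/n₁ = tan 58.84° = 1.6538, n₃/n₂ = tan 46.07° = 1.0381.
n₃/n₁ = 1.7168. Then tan θ_B(1→3) = n₃/n₁, so θ_B(1→3) = arctan(1.7168) = 59.78°.

θ_B ≈ 59.78°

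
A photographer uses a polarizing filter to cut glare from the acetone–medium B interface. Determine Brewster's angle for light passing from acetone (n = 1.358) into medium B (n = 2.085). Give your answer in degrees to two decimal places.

θ_B ≈ 56.92°

Brewster's condition: tan θ_B = n₂/n₁ = 2.085/1.358 = 1.5353. Taking the arctangent, θ_B = 56.92°.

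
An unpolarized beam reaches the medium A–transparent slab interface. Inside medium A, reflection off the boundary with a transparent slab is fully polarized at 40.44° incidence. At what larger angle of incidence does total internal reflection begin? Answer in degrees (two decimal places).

θ_c ≈ 58.46°

From Brewster, n₂/n₁ = tan θ_B = tan 40.44° = 0.8523.
Then sin θ_c = n₂/n₁ = 0.8523, so θ_c = arcsin 0.8523 = 58.46°.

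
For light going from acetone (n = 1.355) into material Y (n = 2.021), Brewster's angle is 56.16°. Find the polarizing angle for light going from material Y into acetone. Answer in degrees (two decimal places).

θ_B' ≈ 33.84°

Reversing the direction swaps n₁ and n₂, so tan θ_B' = 1/tan θ_B and θ_B' = 90° − θ_B.
Hence θ_B' = 90° − 56.16° = 33.84°.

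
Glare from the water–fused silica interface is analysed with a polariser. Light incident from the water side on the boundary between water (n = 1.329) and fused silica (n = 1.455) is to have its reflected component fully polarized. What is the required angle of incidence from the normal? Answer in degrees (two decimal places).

θ_B ≈ 47.59°

The reflected p-component vanishes when tan θ_B = n₂/n₁.
Here n₂/n₁ = 1.455/1.329 = 1.0948, and Brewster's law gives tan θ_B = n₂/n₁. Taking the arctangent, θ_B = 47.59°.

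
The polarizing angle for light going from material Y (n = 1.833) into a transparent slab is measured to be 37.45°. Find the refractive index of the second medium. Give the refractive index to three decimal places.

Brewster's law: tan θ_B = n₂/n₁ (light incident in material Y, refracted into a transparent slab).
n₂ = n₁ tan θ_B = 1.833 × tan 37.45° = 1.404.

n ≈ 1.404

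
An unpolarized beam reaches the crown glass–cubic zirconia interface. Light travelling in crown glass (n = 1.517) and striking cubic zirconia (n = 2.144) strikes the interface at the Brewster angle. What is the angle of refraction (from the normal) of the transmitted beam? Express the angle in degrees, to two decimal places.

θ_t ≈ 35.28°

First find Brewster's angle: tan θ_B = 2.144/1.517 = 1.4133, giving θ_B = 54.72°.
The refracted ray is perpendicular to the reflected ray, so θ_t = 90° − θ_B = 35.28°.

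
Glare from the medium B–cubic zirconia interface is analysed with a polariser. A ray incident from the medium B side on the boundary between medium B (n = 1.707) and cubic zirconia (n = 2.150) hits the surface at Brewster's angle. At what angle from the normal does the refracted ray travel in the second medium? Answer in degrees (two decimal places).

θ_t ≈ 38.45°

First find Brewster's angle: tan θ_B = 2.150/1.707 = 1.2595, giving θ_B = 51.55°.
Since θ_B + θ_t = 90° at Brewster incidence, θ_t = 90° − 51.55° = 38.45°.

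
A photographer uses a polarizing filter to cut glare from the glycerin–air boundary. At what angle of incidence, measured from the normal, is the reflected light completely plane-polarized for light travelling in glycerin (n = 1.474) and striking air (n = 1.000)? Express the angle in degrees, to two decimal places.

Here n₂/n₁ = 1.000/1.474 = 0.6784, and Brewster's law gives tan θ_B = n₂/n₁.
θ_B = arctan(0.6784) = 34.15°.

θ_B ≈ 34.15°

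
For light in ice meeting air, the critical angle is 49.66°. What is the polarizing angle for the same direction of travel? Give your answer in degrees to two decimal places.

n₂/n₁ = sin θ_c = sin 49.66° = 0.7622.
tan θ_B equals the same ratio, so θ_B = arctan(0.7622) = 37.32°.

θ_B ≈ 37.32°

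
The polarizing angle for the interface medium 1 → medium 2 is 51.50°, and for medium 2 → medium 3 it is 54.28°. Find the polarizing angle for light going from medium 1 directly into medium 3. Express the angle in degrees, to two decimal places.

Each Brewster angle gives a ratio: n₂/n₁ = tan 51.50° = 1.2572, n₃/n₂ = tan 54.28° = 1.3906.
n₃/n₁ = 1.7483. Then tan θ_B(1→3) = n₃/n₁, so θ_B(1→3) = arctan(1.7483) = 60.23°.

θ_B ≈ 60.23°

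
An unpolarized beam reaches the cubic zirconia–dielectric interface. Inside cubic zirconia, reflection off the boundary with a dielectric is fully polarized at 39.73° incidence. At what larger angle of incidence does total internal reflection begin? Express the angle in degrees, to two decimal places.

θ_c ≈ 56.21°

n₂/n₁ = tan 39.73° = 0.8311; the critical angle satisfies sin θ_c = n₂/n₁.
θ_c = arcsin(0.8311) = 56.21°.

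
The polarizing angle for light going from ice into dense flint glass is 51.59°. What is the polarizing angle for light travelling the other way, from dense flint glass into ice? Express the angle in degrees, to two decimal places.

θ_B' ≈ 38.41°

The two Brewster angles are complementary: θ_B' = 90° − θ_B = 90° − 51.59° = 38.41°.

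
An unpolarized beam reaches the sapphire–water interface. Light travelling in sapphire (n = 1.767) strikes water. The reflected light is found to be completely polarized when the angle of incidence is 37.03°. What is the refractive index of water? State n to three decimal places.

n ≈ 1.333

At Brewster's angle, tan θ_B = n₂/n₁ with n₁ on the incident side (sapphire) and n₂ on the transmitted side (water).
n₂ = n₁ tan θ_B = 1.767 × tan 37.03° = 1.333.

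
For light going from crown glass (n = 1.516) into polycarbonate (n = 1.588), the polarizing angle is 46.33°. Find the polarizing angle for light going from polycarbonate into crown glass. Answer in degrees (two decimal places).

θ_B' ≈ 43.67°

tan θ_B' = n₁/n₂ = 1/tan θ_B, so θ_B' = 90° − θ_B.
θ_B' = 90° − 46.33° = 43.67°.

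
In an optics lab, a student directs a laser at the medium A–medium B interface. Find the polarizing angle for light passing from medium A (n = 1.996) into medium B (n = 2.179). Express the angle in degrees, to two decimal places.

θ_B ≈ 47.51°

The reflected p-component vanishes when tan θ_B = n₂/n₁.
Here n₂/n₁ = 2.179/1.996 = 1.0917, and Brewster's law gives tan θ_B = n₂/n₁.
So θ_B = arctan 1.0917 = 47.51°.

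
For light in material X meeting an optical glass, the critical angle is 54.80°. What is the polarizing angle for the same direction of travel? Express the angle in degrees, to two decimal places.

θ_B ≈ 39.25°

At the critical angle sin θ_c = n₂/n₁, giving n₂/n₁ = sin 54.80° = 0.8171.
Then tan θ_B = n₂/n₁ = 0.8171, so θ_B = arctan 0.8171 = 39.25°.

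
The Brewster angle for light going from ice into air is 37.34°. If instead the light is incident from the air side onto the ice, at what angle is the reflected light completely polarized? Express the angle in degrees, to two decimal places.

θ_B' ≈ 52.66°

The two Brewster angles are complementary: θ_B' = 90° − θ_B = 90° − 37.34° = 52.66°.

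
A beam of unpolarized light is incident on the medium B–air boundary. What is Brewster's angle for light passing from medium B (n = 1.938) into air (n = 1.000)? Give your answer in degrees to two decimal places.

θ_B ≈ 27.29°

Brewster's condition: tan θ_B = n₂/n₁ = 1.000/1.938 = 0.5160. Taking the arctangent, θ_B = 27.29°.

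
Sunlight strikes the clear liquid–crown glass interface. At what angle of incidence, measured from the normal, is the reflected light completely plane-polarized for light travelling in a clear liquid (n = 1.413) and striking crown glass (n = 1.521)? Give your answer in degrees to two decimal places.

θ_B ≈ 47.11°

Here n₂/n₁ = 1.521/1.413 = 1.0764, and Brewster's law gives tan θ_B = n₂/n₁. Taking the arctangent, θ_B = 47.11°.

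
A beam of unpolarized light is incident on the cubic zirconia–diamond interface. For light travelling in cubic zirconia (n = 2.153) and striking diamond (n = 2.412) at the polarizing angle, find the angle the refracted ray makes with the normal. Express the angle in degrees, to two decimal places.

θ_t ≈ 41.75°

θ_B = arctan(n₂/n₁) = arctan(2.412/2.153) = 48.25°.
Since θ_B + θ_t = 90° at Brewster incidence, θ_t = 90° − 48.25° = 41.75°.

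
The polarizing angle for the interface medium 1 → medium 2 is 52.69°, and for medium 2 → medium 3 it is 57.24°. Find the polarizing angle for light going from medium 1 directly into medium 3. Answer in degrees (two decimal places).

n₂/n₁ = tan 52.69° = 1.3122 and n₃/n₂ = tan 57.24° = 1.5541.
So n₃/n₁ = (n₂/n₁)(n₃/n₂) = 1.3122 × 1.5541 = 2.0393.
θ_B(1→3) = arctan(2.0393) = 63.88°.

θ_B ≈ 63.88°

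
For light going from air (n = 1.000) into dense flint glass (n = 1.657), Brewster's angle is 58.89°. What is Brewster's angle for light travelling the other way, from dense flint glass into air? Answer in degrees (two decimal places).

Reversing the direction swaps n₁ and n₂, so tan θ_B' = 1/tan θ_B and θ_B' = 90° − θ_B.
Hence θ_B' = 90° − 58.89° = 31.11°.

θ_B' ≈ 31.11°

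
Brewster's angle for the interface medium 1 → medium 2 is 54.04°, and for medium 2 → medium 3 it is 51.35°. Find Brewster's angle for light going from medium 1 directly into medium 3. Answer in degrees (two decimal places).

θ_B ≈ 59.88°

n₂/n₁ = tan 54.04° = 1.3784 and n₃/n₂ = tan 51.35° = 1.2504.
Multiplying, n₃/n₁ = 1.3784 × 1.2504 = 1.7236, and θ_B(1→3) = arctan 1.7236 = 59.88°.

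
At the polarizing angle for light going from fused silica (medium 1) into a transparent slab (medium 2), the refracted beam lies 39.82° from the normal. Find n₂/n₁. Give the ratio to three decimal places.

n₂/n₁ ≈ 1.199

θ_B + θ_t = 90°, so θ_B = 90° − 39.82° = 50.18°.
Then n₂/n₁ = tan θ_B = tan 50.18° = 1.199.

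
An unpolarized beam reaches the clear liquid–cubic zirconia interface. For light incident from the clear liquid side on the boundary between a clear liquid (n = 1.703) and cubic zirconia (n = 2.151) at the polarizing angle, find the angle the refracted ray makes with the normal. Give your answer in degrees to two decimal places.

θ_t ≈ 38.37°

θ_B = arctan(n₂/n₁) = arctan(2.151/1.703) = 51.63°.
Since θ_B + θ_t = 90° at Brewster incidence, θ_t = 90° − 51.63° = 38.37°.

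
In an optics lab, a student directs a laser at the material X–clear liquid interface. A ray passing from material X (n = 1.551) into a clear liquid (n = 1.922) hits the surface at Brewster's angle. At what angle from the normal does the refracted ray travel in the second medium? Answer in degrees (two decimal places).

θ_t ≈ 38.90°

θ_B = arctan(n₂/n₁) = arctan(1.922/1.551) = 51.10°.
The refracted ray is perpendicular to the reflected ray, so θ_t = 90° − θ_B = 38.90°.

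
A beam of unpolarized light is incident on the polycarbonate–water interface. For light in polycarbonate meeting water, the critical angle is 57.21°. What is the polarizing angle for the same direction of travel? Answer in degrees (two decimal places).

sin θ_c = n₂/n₁, so n₂/n₁ = sin 57.21° = 0.8407.
Brewster: tan θ_B = n₂/n₁ = 0.8407.
θ_B = arctan(0.8407) = 40.05°.

θ_B ≈ 40.05°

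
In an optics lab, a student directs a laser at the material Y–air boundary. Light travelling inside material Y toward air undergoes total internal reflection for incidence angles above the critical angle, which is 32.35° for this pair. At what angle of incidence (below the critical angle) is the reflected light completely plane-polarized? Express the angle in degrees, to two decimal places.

sin θ_c = n₂/n₁, so n₂/n₁ = sin 32.35° = 0.5351.
Brewster: tan θ_B = n₂/n₁ = 0.5351.
θ_B = arctan(0.5351) = 28.15°.

θ_B ≈ 28.15°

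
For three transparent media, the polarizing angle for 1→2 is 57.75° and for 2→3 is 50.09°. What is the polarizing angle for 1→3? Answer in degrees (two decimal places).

Each Brewster angle gives a ratio: n₂/n₁ = tan 57.75° = 1.5849, n₃/n₂ = tan 50.09° = 1.1956.
Multiplying, n₃/n₁ = 1.5849 × 1.1956 = 1.8949, and θ_B(1→3) = arctan 1.8949 = 62.18°.

θ_B ≈ 62.18°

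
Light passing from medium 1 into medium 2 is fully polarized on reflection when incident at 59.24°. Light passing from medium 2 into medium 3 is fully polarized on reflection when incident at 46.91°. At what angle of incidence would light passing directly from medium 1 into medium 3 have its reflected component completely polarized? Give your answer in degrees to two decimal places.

θ_B ≈ 60.89°

tan θ_B(1→2) = n₂/n₁ = tan 59.24° = 1.6802.
tan θ_B(2→3) = n₃/n₂ = tan 46.91° = 1.0690.
Multiplying, n₃/n₁ = 1.6802 × 1.0690 = 1.7961, and θ_B(1→3) = arctan 1.7961 = 60.89°.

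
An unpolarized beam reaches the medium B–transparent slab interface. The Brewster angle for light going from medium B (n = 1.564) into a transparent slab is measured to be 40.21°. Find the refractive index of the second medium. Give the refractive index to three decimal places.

At the Brewster angle, tan θ_B = n₂/n₁ with n₁ on the incident side (medium B) and n₂ on the transmitted side (a transparent slab).
n₂ = n₁ tan θ_B = 1.564 × tan 40.21° = 1.322.

n ≈ 1.322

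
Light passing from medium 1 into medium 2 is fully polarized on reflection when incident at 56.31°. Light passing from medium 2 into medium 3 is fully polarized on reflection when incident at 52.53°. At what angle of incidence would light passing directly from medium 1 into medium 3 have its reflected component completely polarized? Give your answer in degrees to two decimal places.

θ_B ≈ 62.93°

n₂/n₁ = tan 56.31° = 1.5000 and n₃/n₂ = tan 52.53° = 1.3046.
Multiplying, n₃/n₁ = 1.5000 × 1.3046 = 1.9570, and θ_B(1→3) = arctan 1.9570 = 62.93°.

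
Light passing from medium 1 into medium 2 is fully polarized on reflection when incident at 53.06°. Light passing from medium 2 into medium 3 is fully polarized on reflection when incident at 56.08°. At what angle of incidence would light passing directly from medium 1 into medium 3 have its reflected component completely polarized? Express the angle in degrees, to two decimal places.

θ_B ≈ 63.18°

Each Brewster angle gives a ratio: n₂/n₁ = tan 53.06° = 1.3299, n₃/n₂ = tan 56.08° = 1.4870.
So n₃/n₁ = (n₂/n₁)(n₃/n₂) = 1.3299 × 1.4870 = 1.9777.
θ_B(1→3) = arctan(1.9777) = 63.18°.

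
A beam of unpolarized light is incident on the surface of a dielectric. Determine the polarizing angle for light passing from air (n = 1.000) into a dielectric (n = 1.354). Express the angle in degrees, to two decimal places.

tan θ_B = n₂/n₁ = 1.354/1.000 = 1.3540.
θ_B = arctan(1.3540) = 53.55°.

θ_B ≈ 53.55°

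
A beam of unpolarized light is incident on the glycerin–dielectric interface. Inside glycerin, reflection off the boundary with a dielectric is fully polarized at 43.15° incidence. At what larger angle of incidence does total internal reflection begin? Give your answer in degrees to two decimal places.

tan θ_B = n₂/n₁ = tan 43.15° = 0.9374.
Total internal reflection: sin θ_c = n₂/n₁ = 0.9374.
θ_c = arcsin(0.9374) = 69.62°.

θ_c ≈ 69.62°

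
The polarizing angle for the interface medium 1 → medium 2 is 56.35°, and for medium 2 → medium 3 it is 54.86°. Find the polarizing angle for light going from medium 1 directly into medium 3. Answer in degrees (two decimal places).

n₂/n₁ = tan 56.35° = 1.5023 and n₃/n₂ = tan 54.86° = 1.4207.
n₃/n₁ = 2.1344. Then tan θ_B(1→3) = n₃/n₁, so θ_B(1→3) = arctan(2.1344) = 64.90°.

θ_B ≈ 64.90°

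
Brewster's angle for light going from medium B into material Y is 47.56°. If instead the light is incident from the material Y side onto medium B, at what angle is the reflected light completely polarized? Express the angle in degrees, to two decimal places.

The two Brewster angles are complementary: θ_B' = 90° − θ_B = 90° − 47.56° = 42.44°.

θ_B' ≈ 42.44°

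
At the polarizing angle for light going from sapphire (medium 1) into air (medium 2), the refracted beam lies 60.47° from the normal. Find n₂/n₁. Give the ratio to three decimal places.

n₂/n₁ ≈ 0.566

At Brewster incidence θ_B = 90° − θ_t = 90° − 60.47° = 29.53°.
Then n₂/n₁ = tan θ_B = tan 29.53° = 0.566.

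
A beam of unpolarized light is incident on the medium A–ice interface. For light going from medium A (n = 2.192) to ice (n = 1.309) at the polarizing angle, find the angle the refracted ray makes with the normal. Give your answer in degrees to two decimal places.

tan θ_B = n₂/n₁ = 1.309/2.192 = 0.5972, so θ_B = 30.84°.
The refracted ray is perpendicular to the reflected ray, so θ_t = 90° − θ_B = 59.16°.

θ_t ≈ 59.16°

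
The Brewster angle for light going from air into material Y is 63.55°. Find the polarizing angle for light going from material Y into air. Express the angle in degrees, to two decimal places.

θ_B' ≈ 26.45°

The two Brewster angles are complementary: θ_B' = 90° − θ_B = 90° − 63.55° = 26.45°.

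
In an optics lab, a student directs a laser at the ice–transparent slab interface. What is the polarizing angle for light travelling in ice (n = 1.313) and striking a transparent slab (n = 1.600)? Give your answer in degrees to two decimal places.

Brewster's condition: tan θ_B = n₂/n₁ = 1.600/1.313 = 1.2186.
So θ_B = arctan 1.2186 = 50.63°.

θ_B ≈ 50.63°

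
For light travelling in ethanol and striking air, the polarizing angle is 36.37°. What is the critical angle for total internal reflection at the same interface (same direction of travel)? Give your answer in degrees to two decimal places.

θ_c ≈ 47.43°

tan θ_B = n₂/n₁ = tan 36.37° = 0.7365.
Total internal reflection: sin θ_c = n₂/n₁ = 0.7365.
θ_c = arcsin(0.7365) = 47.43°.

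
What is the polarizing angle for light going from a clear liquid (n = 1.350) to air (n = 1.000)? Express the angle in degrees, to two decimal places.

θ_B ≈ 36.53°

tan θ_B = n₂/n₁ = 1.000/1.350 = 0.7407.
So θ_B = arctan 0.7407 = 36.53°.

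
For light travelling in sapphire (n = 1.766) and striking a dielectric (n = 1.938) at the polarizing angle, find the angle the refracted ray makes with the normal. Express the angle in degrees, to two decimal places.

θ_t ≈ 42.34°

tan θ_B = n₂/n₁ = 1.938/1.766 = 1.0974, so θ_B = 47.66°.
Since θ_B + θ_t = 90° at Brewster incidence, θ_t = 90° − 47.66° = 42.34°.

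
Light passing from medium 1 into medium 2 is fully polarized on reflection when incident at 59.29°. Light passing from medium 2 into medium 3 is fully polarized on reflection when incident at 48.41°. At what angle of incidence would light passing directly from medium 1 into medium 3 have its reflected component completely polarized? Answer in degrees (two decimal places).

θ_B ≈ 62.20°

Each Brewster angle gives a ratio: n₂/n₁ = tan 59.29° = 1.6835, n₃/n₂ = tan 48.41° = 1.1267.
Multiplying, n₃/n₁ = 1.6835 × 1.1267 = 1.8969, and θ_B(1→3) = arctan 1.8969 = 62.20°.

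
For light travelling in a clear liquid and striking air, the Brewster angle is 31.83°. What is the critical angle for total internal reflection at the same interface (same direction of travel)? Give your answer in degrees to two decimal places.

θ_c ≈ 38.37°

From Brewster, n₂/n₁ = tan θ_B = tan 31.83° = 0.6208.
Then sin θ_c = n₂/n₁ = 0.6208, so θ_c = arcsin 0.6208 = 38.37°.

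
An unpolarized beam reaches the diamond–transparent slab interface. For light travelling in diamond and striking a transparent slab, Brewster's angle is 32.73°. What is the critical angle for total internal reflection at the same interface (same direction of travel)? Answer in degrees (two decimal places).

θ_c ≈ 40.00°

From Brewster, n₂/n₁ = tan θ_B = tan 32.73° = 0.6427.
Then sin θ_c = n₂/n₁ = 0.6427, so θ_c = arcsin 0.6427 = 40.00°.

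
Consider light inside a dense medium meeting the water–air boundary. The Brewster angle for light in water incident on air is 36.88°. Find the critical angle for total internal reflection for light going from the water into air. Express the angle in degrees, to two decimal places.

From Brewster, n₂/n₁ = tan θ_B = tan 36.88° = 0.7503.
Then sin θ_c = n₂/n₁ = 0.7503, so θ_c = arcsin 0.7503 = 48.61°.

θ_c ≈ 48.61°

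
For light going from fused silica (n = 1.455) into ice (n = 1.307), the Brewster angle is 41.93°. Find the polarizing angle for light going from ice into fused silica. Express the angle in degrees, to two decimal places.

θ_B' ≈ 48.07°

Reversing the direction swaps n₁ and n₂, so tan θ_B' = 1/tan θ_B and θ_B' = 90° − θ_B.
Hence θ_B' = 90° − 41.93° = 48.07°.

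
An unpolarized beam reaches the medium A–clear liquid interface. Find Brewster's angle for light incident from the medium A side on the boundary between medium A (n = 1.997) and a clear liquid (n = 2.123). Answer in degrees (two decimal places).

Brewster's condition: tan θ_B = n₂/n₁ = 2.123/1.997 = 1.0631.
So θ_B = arctan 1.0631 = 46.75°.

θ_B ≈ 46.75°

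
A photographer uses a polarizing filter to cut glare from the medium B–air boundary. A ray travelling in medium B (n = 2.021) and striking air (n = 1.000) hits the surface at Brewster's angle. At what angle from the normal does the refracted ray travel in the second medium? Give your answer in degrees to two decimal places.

θ_t ≈ 63.67°

tan θ_B = n₂/n₁ = 1.000/2.021 = 0.4948, so θ_B = 26.33°.
Since θ_B + θ_t = 90° at Brewster incidence, θ_t = 90° − 26.33° = 63.67°.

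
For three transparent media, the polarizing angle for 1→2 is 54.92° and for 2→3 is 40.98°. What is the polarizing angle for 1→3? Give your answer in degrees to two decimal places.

Each Brewster angle gives a ratio: n₂/n₁ = tan 54.92° = 1.4239, n₃/n₂ = tan 40.98° = 0.8687.
Multiplying, n₃/n₁ = 1.4239 × 0.8687 = 1.2369, and θ_B(1→3) = arctan 1.2369 = 51.05°.

θ_B ≈ 51.05°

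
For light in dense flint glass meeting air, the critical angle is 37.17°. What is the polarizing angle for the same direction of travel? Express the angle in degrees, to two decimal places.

θ_B ≈ 31.14°

sin θ_c = n₂/n₁, so n₂/n₁ = sin 37.17° = 0.6042.
Brewster: tan θ_B = n₂/n₁ = 0.6042.
θ_B = arctan(0.6042) = 31.14°.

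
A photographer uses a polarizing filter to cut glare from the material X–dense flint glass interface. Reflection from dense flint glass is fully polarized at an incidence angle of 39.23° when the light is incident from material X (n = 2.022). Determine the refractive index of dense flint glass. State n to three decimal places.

Brewster's law: tan θ_B = n₂/n₁ (light incident in material X, refracted into dense flint glass).
n₂ = n₁ tan θ_B = 2.022 × tan 39.23° = 1.651.

n ≈ 1.651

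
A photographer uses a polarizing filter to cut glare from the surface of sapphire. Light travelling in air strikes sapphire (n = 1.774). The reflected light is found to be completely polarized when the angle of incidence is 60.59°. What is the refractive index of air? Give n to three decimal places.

At Brewster's angle, tan θ_B = n₂/n₁ with n₁ on the incident side (air) and n₂ on the transmitted side (sapphire).
n₁ = n₂ / tan θ_B = 1.774 / tan 60.59° = 1.000.

n ≈ 1.000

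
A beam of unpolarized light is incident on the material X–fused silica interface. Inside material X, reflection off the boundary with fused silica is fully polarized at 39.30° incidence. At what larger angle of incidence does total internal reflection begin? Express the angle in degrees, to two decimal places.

θ_c ≈ 54.93°

n₂/n₁ = tan 39.30° = 0.8185; the critical angle satisfies sin θ_c = n₂/n₁.
θ_c = arcsin(0.8185) = 54.93°.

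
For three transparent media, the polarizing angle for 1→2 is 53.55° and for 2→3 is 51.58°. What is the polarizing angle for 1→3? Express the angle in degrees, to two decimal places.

θ_B ≈ 59.64°

n₂/n₁ = tan 53.55° = 1.3539 and n₃/n₂ = tan 51.58° = 1.2608.
n₃/n₁ = 1.7070. Then tan θ_B(1→3) = n₃/n₁, so θ_B(1→3) = arctan(1.7070) = 59.64°.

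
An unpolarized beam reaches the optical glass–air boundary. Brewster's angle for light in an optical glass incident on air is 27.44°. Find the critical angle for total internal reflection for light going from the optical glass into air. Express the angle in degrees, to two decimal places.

θ_c ≈ 31.28°

tan θ_B = n₂/n₁ = tan 27.44° = 0.5192.
Total internal reflection: sin θ_c = n₂/n₁ = 0.5192.
θ_c = arcsin(0.5192) = 31.28°.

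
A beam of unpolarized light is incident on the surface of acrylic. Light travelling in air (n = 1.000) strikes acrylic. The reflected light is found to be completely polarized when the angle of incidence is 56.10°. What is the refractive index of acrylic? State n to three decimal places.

Brewster's law: tan θ_B = n₂/n₁ (light incident in air, refracted into acrylic).
n₂ = n₁ tan θ_B = 1.000 × tan 56.10° = 1.488.

n ≈ 1.488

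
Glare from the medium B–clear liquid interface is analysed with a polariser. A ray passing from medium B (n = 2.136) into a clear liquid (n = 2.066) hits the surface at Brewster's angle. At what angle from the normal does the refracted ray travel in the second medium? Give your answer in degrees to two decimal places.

θ_t ≈ 45.95°

tan θ_B = n₂/n₁ = 2.066/2.136 = 0.9672, so θ_B = 44.05°.
Since θ_B + θ_t = 90° at Brewster incidence, θ_t = 90° − 44.05° = 45.95°.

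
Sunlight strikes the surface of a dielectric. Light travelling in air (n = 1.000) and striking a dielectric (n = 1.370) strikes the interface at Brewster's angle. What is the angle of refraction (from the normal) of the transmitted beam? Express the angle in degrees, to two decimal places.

tan θ_B = n₂/n₁ = 1.370/1.000 = 1.3700, so θ_B = 53.87°.
At Brewster's angle the reflected and refracted rays are perpendicular, so θ_t = 90° − θ_B = 90° − 53.87° = 36.13°.

θ_t ≈ 36.13°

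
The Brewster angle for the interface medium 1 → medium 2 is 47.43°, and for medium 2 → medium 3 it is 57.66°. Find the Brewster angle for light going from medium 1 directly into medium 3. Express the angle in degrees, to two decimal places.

θ_B ≈ 59.82°

n₂/n₁ = tan 47.43° = 1.0886 and n₃/n₂ = tan 57.66° = 1.5794.
So n₃/n₁ = (n₂/n₁)(n₃/n₂) = 1.0886 × 1.5794 = 1.7194.
θ_B(1→3) = arctan(1.7194) = 59.82°.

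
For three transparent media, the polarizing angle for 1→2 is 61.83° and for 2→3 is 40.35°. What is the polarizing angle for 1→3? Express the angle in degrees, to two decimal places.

θ_B ≈ 57.77°

Each Brewster angle gives a ratio: n₂/n₁ = tan 61.83° = 1.8673, n₃/n₂ = tan 40.35° = 0.8496.
So n₃/n₁ = (n₂/n₁)(n₃/n₂) = 1.8673 × 0.8496 = 1.5864.
θ_B(1→3) = arctan(1.5864) = 57.77°.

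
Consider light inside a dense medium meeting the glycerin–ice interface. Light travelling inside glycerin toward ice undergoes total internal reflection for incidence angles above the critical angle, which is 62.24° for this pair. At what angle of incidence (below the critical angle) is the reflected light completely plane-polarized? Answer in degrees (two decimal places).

At the critical angle sin θ_c = n₂/n₁, giving n₂/n₁ = sin 62.24° = 0.8849.
Then tan θ_B = n₂/n₁ = 0.8849, so θ_B = arctan 0.8849 = 41.51°.

θ_B ≈ 41.51°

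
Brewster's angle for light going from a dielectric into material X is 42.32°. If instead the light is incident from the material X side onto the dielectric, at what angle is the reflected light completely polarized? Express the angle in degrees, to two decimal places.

θ_B' ≈ 47.68°

Reversing the direction swaps n₁ and n₂, so tan θ_B' = 1/tan θ_B and θ_B' = 90° − θ_B.
Hence θ_B' = 90° − 42.32° = 47.68°.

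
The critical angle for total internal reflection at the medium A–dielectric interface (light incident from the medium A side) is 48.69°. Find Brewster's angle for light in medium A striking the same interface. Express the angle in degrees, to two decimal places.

n₂/n₁ = sin θ_c = sin 48.69° = 0.7511.
tan θ_B equals the same ratio, so θ_B = arctan(0.7511) = 36.91°.

θ_B ≈ 36.91°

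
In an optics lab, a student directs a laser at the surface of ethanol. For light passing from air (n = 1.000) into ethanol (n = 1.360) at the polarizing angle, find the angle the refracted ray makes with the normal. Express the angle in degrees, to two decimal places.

First find Brewster's angle: tan θ_B = 1.360/1.000 = 1.3600, giving θ_B = 53.67°.
The refracted ray is perpendicular to the reflected ray, so θ_t = 90° − θ_B = 36.33°.

θ_t ≈ 36.33°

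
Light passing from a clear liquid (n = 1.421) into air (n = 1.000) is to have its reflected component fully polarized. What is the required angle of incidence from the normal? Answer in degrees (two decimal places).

θ_B ≈ 35.14°

tan θ_B = n₂/n₁ = 1.000/1.421 = 0.7037.
θ_B = arctan(0.7037) = 35.14°.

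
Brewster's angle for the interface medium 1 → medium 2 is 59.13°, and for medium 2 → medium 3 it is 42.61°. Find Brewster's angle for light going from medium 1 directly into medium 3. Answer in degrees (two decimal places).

θ_B ≈ 56.98°

Each Brewster angle gives a ratio: n₂/n₁ = tan 59.13° = 1.6729, n₃/n₂ = tan 42.61° = 0.9199.
n₃/n₁ = 1.5388. Then tan θ_B(1→3) = n₃/n₁, so θ_B(1→3) = arctan(1.5388) = 56.98°.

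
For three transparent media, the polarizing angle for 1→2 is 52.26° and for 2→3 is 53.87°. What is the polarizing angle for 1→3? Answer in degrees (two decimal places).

θ_B ≈ 60.53°

n₂/n₁ = tan 52.26° = 1.2920 and n₃/n₂ = tan 53.87° = 1.3698.
n₃/n₁ = 1.7698. Then tan θ_B(1→3) = n₃/n₁, so θ_B(1→3) = arctan(1.7698) = 60.53°.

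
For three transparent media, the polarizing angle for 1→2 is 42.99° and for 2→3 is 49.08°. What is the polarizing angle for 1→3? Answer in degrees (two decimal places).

θ_B ≈ 47.08°

Each Brewster angle gives a ratio: n₂/n₁ = tan 42.99° = 0.9322, n₃/n₂ = tan 49.08° = 1.1536.
n₃/n₁ = 1.0754. Then tan θ_B(1→3) = n₃/n₁, so θ_B(1→3) = arctan(1.0754) = 47.08°.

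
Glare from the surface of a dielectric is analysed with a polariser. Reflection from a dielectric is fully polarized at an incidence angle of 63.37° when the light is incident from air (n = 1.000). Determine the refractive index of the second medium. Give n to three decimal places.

n ≈ 1.994

Full polarization of the reflected beam means tan θ_B = n₂/n₁, where n₁ is the incident medium (air).
n₂ = n₁ tan θ_B = 1.000 × tan 63.37° = 1.994.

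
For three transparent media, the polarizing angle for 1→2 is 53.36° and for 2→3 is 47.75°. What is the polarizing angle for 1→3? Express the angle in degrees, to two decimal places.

θ_B ≈ 55.96°

Each Brewster angle gives a ratio: n₂/n₁ = tan 53.36° = 1.3445, n₃/n₂ = tan 47.75° = 1.1009.
Multiplying, n₃/n₁ = 1.3445 × 1.1009 = 1.4802, and θ_B(1→3) = arctan 1.4802 = 55.96°.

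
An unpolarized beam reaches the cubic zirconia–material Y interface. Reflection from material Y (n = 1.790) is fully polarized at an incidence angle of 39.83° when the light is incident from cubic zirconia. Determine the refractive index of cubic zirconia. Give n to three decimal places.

n ≈ 2.146

At the polarizing angle, tan θ_B = n₂/n₁ with n₁ on the incident side (cubic zirconia) and n₂ on the transmitted side (material Y).
n₁ = n₂ / tan θ_B = 1.790 / tan 39.83° = 2.146.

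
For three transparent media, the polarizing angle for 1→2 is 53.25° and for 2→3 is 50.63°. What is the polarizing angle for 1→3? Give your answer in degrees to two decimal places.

θ_B ≈ 58.50°

n₂/n₁ = tan 53.25° = 1.3392 and n₃/n₂ = tan 50.63° = 1.2187.
So n₃/n₁ = (n₂/n₁)(n₃/n₂) = 1.3392 × 1.2187 = 1.6321.
θ_B(1→3) = arctan(1.6321) = 58.50°.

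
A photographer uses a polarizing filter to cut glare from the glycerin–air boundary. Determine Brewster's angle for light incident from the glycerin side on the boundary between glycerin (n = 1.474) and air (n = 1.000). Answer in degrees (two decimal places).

θ_B ≈ 34.15°

The reflected p-component vanishes when tan θ_B = n₂/n₁.
Here n₂/n₁ = 1.000/1.474 = 0.6784, and Brewster's law gives tan θ_B = n₂/n₁.
So θ_B = arctan 0.6784 = 34.15°.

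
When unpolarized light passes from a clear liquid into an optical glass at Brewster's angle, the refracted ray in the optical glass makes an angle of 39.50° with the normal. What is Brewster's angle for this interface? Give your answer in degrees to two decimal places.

θ_B ≈ 50.50°

Since the reflected and refracted rays are at right angles at the polarizing angle, θ_B + θ_t = 90°.
So θ_B = 90° − θ_t = 90° − 39.50° = 50.50°.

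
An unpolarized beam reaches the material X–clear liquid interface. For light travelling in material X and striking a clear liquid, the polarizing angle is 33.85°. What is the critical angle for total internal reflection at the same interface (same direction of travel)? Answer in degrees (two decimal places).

tan θ_B = n₂/n₁ = tan 33.85° = 0.6707.
Total internal reflection: sin θ_c = n₂/n₁ = 0.6707.
θ_c = arcsin(0.6707) = 42.12°.

θ_c ≈ 42.12°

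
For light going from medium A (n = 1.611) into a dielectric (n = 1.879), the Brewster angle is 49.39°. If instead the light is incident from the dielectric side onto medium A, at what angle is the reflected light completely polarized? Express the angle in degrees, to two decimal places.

tan θ_B' = n₁/n₂ = 1/tan θ_B, so θ_B' = 90° − θ_B.
θ_B' = 90° − 49.39° = 40.61°.

θ_B' ≈ 40.61°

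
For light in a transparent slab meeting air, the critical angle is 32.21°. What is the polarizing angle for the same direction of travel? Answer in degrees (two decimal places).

sin θ_c = n₂/n₁, so n₂/n₁ = sin 32.21° = 0.5330.
Brewster: tan θ_B = n₂/n₁ = 0.5330.
θ_B = arctan(0.5330) = 28.06°.

θ_B ≈ 28.06°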